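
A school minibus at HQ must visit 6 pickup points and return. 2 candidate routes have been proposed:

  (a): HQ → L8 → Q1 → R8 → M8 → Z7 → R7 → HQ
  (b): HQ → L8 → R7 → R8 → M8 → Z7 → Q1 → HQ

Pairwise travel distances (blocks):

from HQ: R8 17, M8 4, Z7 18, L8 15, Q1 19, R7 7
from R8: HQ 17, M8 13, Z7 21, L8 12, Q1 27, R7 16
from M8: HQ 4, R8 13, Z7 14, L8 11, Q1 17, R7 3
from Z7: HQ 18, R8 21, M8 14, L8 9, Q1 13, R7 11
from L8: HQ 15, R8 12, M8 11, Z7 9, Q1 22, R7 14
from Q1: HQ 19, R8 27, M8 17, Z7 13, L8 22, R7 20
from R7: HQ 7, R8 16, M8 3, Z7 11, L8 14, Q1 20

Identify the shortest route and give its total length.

(a): 15 + 22 + 27 + 13 + 14 + 11 + 7 = 109
(b): 15 + 14 + 16 + 13 + 14 + 13 + 19 = 104

104 blocks — (b) is the shortest.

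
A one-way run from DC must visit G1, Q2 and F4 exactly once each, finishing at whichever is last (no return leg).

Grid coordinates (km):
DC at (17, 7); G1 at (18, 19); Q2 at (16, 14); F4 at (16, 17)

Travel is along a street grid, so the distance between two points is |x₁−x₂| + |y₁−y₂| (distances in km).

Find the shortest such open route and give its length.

There are 3! = 6 possible orderings.
DC → G1 → Q2 → F4: 13+7+3 = 23
DC → G1 → F4 → Q2: 13+4+3 = 20
DC → Q2 → G1 → F4: 8+7+4 = 19
DC → Q2 → F4 → G1: 8+3+4 = 15
DC → F4 → G1 → Q2: 11+4+7 = 22
DC → F4 → Q2 → G1: 11+3+7 = 21
The minimum is 15.
One shortest path: DC → Q2 → F4 → G1.

Minimum one-way distance = 15 km.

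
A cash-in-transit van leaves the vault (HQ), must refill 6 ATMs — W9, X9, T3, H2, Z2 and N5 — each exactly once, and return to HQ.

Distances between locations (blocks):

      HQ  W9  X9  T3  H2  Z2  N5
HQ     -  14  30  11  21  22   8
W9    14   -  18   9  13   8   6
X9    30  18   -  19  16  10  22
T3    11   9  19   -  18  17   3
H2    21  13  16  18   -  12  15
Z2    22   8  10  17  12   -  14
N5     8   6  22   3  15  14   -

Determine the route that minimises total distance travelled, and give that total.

75 blocks — the shortest possible round trip.

There are 360 distinct closed tours to check (reversals are equivalent).
HQ→W9→X9→T3→H2→Z2→N5→HQ: 14+18+19+18+12+14+8 = 103
HQ→W9→X9→T3→H2→N5→Z2→HQ: 14+18+19+18+15+14+22 = 120
HQ→W9→X9→T3→Z2→H2→N5→HQ: 14+18+19+17+12+15+8 = 103
HQ→W9→X9→T3→Z2→N5→H2→HQ: 14+18+19+17+14+15+21 = 118
HQ→W9→X9→T3→N5→H2→Z2→HQ: 14+18+19+3+15+12+22 = 103
HQ→W9→X9→T3→N5→Z2→H2→HQ: 14+18+19+3+14+12+21 = 101
HQ→W9→X9→H2→T3→Z2→N5→HQ: 14+18+16+18+17+14+8 = 105
HQ→W9→X9→H2→T3→N5→Z2→HQ: 14+18+16+18+3+14+22 = 105
… (352 more)
HQ→T3→N5→W9→Z2→X9→H2→HQ: 11+3+6+8+10+16+21 = 75  ← best
The minimum is 75.
One optimal route: HQ → T3 → N5 → W9 → Z2 → X9 → H2 → HQ (or its reverse).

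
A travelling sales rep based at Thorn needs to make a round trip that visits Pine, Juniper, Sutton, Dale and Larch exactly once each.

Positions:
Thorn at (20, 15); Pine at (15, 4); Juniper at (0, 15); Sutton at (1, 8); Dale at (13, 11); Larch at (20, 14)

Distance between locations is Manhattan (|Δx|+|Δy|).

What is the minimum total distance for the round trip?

Thorn - Pine - Juniper - Sutton - Dale - Larch - Thorn: 16+26+8+15+10+1 = 76
Thorn - Pine - Juniper - Sutton - Larch - Dale - Thorn: 16+26+8+25+10+11 = 96
Thorn - Pine - Juniper - Dale - Sutton - Larch - Thorn: 16+26+17+15+25+1 = 100
Thorn - Pine - Juniper - Dale - Larch - Sutton - Thorn: 16+26+17+10+25+26 = 120
Thorn - Pine - Juniper - Larch - Sutton - Dale - Thorn: 16+26+21+25+15+11 = 114
Thorn - Pine - Juniper - Larch - Dale - Sutton - Thorn: 16+26+21+10+15+26 = 114
Thorn - Pine - Sutton - Juniper - Dale - Larch - Thorn: 16+18+8+17+10+1 = 70
Thorn - Pine - Sutton - Juniper - Larch - Dale - Thorn: 16+18+8+21+10+11 = 84
Thorn - Pine - Sutton - Dale - Juniper - Larch - Thorn: 16+18+15+17+21+1 = 88
Thorn - Pine - Sutton - Dale - Larch - Juniper - Thorn: 16+18+15+10+21+20 = 100
Thorn - Pine - Sutton - Larch - Juniper - Dale - Thorn: 16+18+25+21+17+11 = 108
Thorn - Pine - Sutton - Larch - Dale - Juniper - Thorn: 16+18+25+10+17+20 = 106
Thorn - Pine - Dale - Juniper - Sutton - Larch - Thorn: 16+9+17+8+25+1 = 76
Thorn - Pine - Dale - Juniper - Larch - Sutton - Thorn: 16+9+17+21+25+26 = 114
… (46 more)
Thorn - Juniper - Sutton - Pine - Dale - Larch - Thorn: 20+8+18+9+10+1 = 66  ← best
The minimum is 66.
One optimal route: Thorn → Juniper → Sutton → Pine → Dale → Larch → Thorn (or its reverse).

66 — the shortest possible round trip.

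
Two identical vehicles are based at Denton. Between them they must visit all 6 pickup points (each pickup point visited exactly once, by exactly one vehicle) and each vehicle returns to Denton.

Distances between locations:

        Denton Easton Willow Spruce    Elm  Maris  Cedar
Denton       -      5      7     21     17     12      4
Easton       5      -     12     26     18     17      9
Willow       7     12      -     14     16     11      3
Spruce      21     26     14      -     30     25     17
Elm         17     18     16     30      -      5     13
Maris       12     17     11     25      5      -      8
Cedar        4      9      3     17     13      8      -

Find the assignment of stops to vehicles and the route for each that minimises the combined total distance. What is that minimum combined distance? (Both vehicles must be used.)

78 — the smallest possible combined total.

There are 2^5 − 1 = 31 ways to divide the 6 stops into two non-empty groups. For each, the best each vehicle can do is its own shortest tour through its group:
  {Easton} + {Willow, Spruce, Elm, Maris, Cedar}: 10 + 68 = 78
  {Willow} + {Easton, Spruce, Elm, Maris, Cedar}: 14 + 74 = 88
  {Easton, Willow} + {Spruce, Elm, Maris, Cedar}: 24 + 68 = 92
  {Spruce} + {Easton, Willow, Elm, Maris, Cedar}: 42 + 46 = 88
  {Easton, Spruce} + {Willow, Elm, Maris, Cedar}: 52 + 40 = 92
  {Willow, Spruce} + {Easton, Elm, Maris, Cedar}: 42 + 40 = 82
  … (31 splits in total)
Best: vehicle 1 Denton → Easton → Denton = 10; vehicle 2 Denton → Willow → Spruce → Elm → Maris → Cedar → Denton = 68; combined 78.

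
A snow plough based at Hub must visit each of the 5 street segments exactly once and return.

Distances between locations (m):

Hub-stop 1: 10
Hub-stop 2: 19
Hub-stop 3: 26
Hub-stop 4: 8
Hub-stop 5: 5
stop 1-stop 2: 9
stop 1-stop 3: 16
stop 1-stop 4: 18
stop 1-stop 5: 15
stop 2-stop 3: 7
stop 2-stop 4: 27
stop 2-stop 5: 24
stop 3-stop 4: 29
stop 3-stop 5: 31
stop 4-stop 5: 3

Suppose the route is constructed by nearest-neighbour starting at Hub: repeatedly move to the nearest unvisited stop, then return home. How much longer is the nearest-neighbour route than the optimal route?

Excess over optimum: 5 m.

From Hub: stop 5=5, stop 4=8, stop 1=10, stop 2=19, stop 3=26 → choose stop 5 (5).
From stop 5: stop 4=3, stop 1=15, stop 2=24, stop 3=31 → choose stop 4 (3).
From stop 4: stop 1=18, stop 2=27, stop 3=29 → choose stop 1 (18).
From stop 1: stop 2=9, stop 3=16 → choose stop 2 (9).
From stop 2: stop 3=7 → choose stop 3 (7).
NN route Hub → stop 5 → stop 4 → stop 1 → stop 2 → stop 3 → Hub costs 68.
Optimal: Hub → stop 1 → stop 2 → stop 3 → stop 4 → stop 5 → Hub costs 63 (by enumerating all 60 distinct tours).
Excess = 68 − 63 = 5.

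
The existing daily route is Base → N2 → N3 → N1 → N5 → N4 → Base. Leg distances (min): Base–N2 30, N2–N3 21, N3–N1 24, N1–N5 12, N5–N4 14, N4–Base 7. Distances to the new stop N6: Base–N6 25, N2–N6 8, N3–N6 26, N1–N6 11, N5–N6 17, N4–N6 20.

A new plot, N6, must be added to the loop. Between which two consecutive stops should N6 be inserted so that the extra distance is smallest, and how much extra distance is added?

Insertion cost between consecutive stops i–j is d(i,N6) + d(N6,j) − d(i,j):
  between Base and N2: 25 + 8 − 30 = 3
  between N2 and N3: 8 + 26 − 21 = 13
  between N3 and N1: 26 + 11 − 24 = 13
  between N1 and N5: 11 + 17 − 12 = 16
  between N5 and N4: 17 + 20 − 14 = 23
  between N4 and Base: 20 + 25 − 7 = 38
Cheapest insertion is between Base and N2, adding 3.
New total = 108 + 3 = 111.

+3 min — insert N6 between Base and N2.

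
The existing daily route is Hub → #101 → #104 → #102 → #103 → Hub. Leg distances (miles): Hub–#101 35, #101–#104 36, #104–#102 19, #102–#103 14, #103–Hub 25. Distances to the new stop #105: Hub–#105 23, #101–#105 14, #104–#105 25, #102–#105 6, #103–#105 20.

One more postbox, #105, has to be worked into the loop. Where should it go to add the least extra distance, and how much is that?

Minimum extra distance: 2 miles, inserting #105 between Hub and #101.

Insertion cost between consecutive stops i–j is d(i,#105) + d(#105,j) − d(i,j):
  between Hub and #101: 23 + 14 − 35 = 2
  between #101 and #104: 14 + 25 − 36 = 3
  between #104 and #102: 25 + 6 − 19 = 12
  between #102 and #103: 6 + 20 − 14 = 12
  between #103 and Hub: 20 + 23 − 25 = 18
Cheapest insertion is between Hub and #101, adding 2.
New total = 129 + 2 = 131.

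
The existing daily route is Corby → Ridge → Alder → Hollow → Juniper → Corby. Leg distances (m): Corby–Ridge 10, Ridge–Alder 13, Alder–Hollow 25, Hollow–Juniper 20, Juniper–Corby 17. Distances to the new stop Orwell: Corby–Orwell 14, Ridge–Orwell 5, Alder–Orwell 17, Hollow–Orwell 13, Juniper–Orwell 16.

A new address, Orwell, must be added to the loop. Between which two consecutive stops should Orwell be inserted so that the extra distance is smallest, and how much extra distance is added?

Minimum extra distance: 5 m, inserting Orwell between Alder and Hollow.

Insertion cost between consecutive stops i–j is d(i,Orwell) + d(Orwell,j) − d(i,j):
  between Corby and Ridge: 14 + 5 − 10 = 9
  between Ridge and Alder: 5 + 17 − 13 = 9
  between Alder and Hollow: 17 + 13 − 25 = 5
  between Hollow and Juniper: 13 + 16 − 20 = 9
  between Juniper and Corby: 16 + 14 − 17 = 13
Cheapest insertion is between Alder and Hollow, adding 5.
New total = 85 + 5 = 90.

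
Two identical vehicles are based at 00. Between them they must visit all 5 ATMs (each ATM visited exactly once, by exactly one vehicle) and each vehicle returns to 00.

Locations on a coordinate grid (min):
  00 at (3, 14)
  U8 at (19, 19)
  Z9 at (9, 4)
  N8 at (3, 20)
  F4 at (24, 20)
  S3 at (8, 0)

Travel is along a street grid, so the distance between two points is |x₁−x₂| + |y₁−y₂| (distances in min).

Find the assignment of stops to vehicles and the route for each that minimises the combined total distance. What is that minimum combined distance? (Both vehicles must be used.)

Minimum combined distance: 94 min.

Check every non-empty split of the stops between the two vehicles; for each half take its own optimal tour:
  {U8} + {Z9, N8, F4, S3}: 42 + 82 = 124
  {Z9} + {U8, N8, F4, S3}: 32 + 82 = 114
  {U8, Z9} + {N8, F4, S3}: 62 + 82 = 144
  {N8} + {U8, Z9, F4, S3}: 12 + 82 = 94
  {U8, N8} + {Z9, F4, S3}: 44 + 82 = 126
  {Z9, N8} + {U8, F4, S3}: 44 + 82 = 126
  … (15 splits in total)
Best: vehicle 1 00 → N8 → 00 = 12; vehicle 2 00 → U8 → F4 → Z9 → S3 → 00 = 82; combined 94.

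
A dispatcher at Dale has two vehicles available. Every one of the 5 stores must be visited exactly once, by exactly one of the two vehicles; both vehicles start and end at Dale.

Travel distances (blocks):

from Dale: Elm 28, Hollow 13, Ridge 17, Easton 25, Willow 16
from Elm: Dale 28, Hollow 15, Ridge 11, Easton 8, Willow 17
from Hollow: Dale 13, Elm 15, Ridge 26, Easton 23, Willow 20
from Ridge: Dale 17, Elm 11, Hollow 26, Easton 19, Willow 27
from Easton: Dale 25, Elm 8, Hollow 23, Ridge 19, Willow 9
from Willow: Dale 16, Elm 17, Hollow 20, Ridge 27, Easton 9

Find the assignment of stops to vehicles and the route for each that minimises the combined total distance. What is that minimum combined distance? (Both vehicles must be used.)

Try each way of splitting the stops between the two vehicles (each non-empty) and, for each split, find the best tour for each vehicle:
  {Elm} + {Hollow, Ridge, Easton, Willow}: 56 + 78 = 134
  {Hollow} + {Elm, Ridge, Easton, Willow}: 26 + 61 = 87
  {Elm, Hollow} + {Ridge, Easton, Willow}: 56 + 61 = 117
  {Ridge} + {Elm, Hollow, Easton, Willow}: 34 + 61 = 95
  {Elm, Ridge} + {Hollow, Easton, Willow}: 56 + 61 = 117
  {Hollow, Ridge} + {Elm, Easton, Willow}: 56 + 61 = 117
  … (15 splits in total)
Best: vehicle 1 Dale → Hollow → Dale = 26; vehicle 2 Dale → Ridge → Elm → Easton → Willow → Dale = 61; combined 87.

Minimum combined distance: 87 blocks.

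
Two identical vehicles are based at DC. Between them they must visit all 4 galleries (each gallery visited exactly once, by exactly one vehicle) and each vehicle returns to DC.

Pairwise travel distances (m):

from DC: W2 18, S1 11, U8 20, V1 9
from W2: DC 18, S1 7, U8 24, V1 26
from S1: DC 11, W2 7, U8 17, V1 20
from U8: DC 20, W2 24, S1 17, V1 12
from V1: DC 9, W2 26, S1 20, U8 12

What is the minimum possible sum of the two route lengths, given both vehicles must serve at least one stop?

Try each way of splitting the stops between the two vehicles (each non-empty) and, for each split, find the best tour for each vehicle:
  {W2} + {S1, U8, V1}: 36 + 49 = 85
  {S1} + {W2, U8, V1}: 22 + 63 = 85
  {W2, S1} + {U8, V1}: 36 + 41 = 77
  {U8} + {W2, S1, V1}: 40 + 53 = 93
  {W2, U8} + {S1, V1}: 62 + 40 = 102
  {S1, U8} + {W2, V1}: 48 + 53 = 101
  … (7 splits in total)
Best: vehicle 1 DC → W2 → S1 → DC = 36; vehicle 2 DC → U8 → V1 → DC = 41; combined 77.

77 m — the smallest possible combined total.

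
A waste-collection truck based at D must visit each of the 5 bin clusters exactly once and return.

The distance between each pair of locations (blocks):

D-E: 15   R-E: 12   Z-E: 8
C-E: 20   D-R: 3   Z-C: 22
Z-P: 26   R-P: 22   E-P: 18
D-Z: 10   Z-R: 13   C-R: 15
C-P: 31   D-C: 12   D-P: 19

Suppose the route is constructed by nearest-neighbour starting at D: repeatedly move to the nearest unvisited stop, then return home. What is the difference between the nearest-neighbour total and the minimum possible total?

The nearest-neighbour route is 10 blocks longer than optimal.

D: R=3, Z=10, C=12, E=15, P=19 ⇒ R
R: E=12, Z=13, C=15, P=22 ⇒ E
E: Z=8, P=18, C=20 ⇒ Z
Z: C=22, P=26 ⇒ C
C: P=31 ⇒ P
NN route D → R → E → Z → C → P → D costs 95.
Optimal: D → Z → E → P → C → R → D costs 85 (by enumerating all 60 distinct tours).
Excess = 95 − 85 = 10.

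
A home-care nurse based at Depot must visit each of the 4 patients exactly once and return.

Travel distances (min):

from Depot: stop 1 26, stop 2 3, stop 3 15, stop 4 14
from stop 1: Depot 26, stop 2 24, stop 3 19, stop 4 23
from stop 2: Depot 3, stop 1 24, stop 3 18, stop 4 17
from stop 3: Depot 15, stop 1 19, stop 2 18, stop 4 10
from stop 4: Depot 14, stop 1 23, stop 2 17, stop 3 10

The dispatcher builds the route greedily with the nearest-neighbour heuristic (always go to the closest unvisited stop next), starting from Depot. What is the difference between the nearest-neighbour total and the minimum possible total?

From Depot: stop 2=3, stop 4=14, stop 3=15, stop 1=26 → choose stop 2 (3).
From stop 2: stop 4=17, stop 3=18, stop 1=24 → choose stop 4 (17).
From stop 4: stop 3=10, stop 1=23 → choose stop 3 (10).
From stop 3: stop 1=19 → choose stop 1 (19).
NN route Depot → stop 2 → stop 4 → stop 3 → stop 1 → Depot costs 75.
Optimal: Depot → stop 2 → stop 1 → stop 3 → stop 4 → Depot costs 70 (by enumerating all 12 distinct tours).
Excess = 75 − 70 = 5.

The nearest-neighbour route is 5 min longer than optimal.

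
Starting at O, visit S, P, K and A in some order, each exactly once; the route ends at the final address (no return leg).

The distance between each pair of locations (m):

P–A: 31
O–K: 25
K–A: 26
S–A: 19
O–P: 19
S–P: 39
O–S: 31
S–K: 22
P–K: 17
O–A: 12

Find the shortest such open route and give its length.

70 m — the minimum one-way total.

There are 4! = 24 possible orderings.
O→S→P→K→A: 31+39+17+26 = 113
O→S→P→A→K: 31+39+31+26 = 127
O→S→K→P→A: 31+22+17+31 = 101
O→S→K→A→P: 31+22+26+31 = 110
O→S→A→P→K: 31+19+31+17 = 98
O→S→A→K→P: 31+19+26+17 = 93
O→P→S→K→A: 19+39+22+26 = 106
O→P→S→A→K: 19+39+19+26 = 103
O→P→K→S→A: 19+17+22+19 = 77
O→P→K→A→S: 19+17+26+19 = 81
O→P→A→S→K: 19+31+19+22 = 91
O→P→A→K→S: 19+31+26+22 = 98
O→K→S→P→A: 25+22+39+31 = 117
O→K→S→A→P: 25+22+19+31 = 97
… (10 more)
O→A→S→K→P: 12+19+22+17 = 70  ← best
The minimum is 70.
One shortest path: O → A → S → K → P.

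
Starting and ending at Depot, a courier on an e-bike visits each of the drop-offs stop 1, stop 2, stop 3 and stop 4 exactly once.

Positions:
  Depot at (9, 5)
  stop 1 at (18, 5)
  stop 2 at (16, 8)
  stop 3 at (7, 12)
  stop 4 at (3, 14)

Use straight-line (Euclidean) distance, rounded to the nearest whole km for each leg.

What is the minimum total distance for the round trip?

With 4 stops there are 4!/2 = 12 distinct round trips (a route and its reverse cost the same).
Depot - stop 1 - stop 2 - stop 3 - stop 4 - Depot: 9+4+10+4+11 = 38
Depot - stop 1 - stop 2 - stop 4 - stop 3 - Depot: 9+4+14+4+7 = 38
Depot - stop 1 - stop 3 - stop 2 - stop 4 - Depot: 9+13+10+14+11 = 57
Depot - stop 1 - stop 3 - stop 4 - stop 2 - Depot: 9+13+4+14+8 = 48
Depot - stop 1 - stop 4 - stop 2 - stop 3 - Depot: 9+17+14+10+7 = 57
Depot - stop 1 - stop 4 - stop 3 - stop 2 - Depot: 9+17+4+10+8 = 48
Depot - stop 2 - stop 1 - stop 3 - stop 4 - Depot: 8+4+13+4+11 = 40
Depot - stop 2 - stop 1 - stop 4 - stop 3 - Depot: 8+4+17+4+7 = 40
Depot - stop 2 - stop 3 - stop 1 - stop 4 - Depot: 8+10+13+17+11 = 59
Depot - stop 2 - stop 4 - stop 1 - stop 3 - Depot: 8+14+17+13+7 = 59
Depot - stop 3 - stop 1 - stop 2 - stop 4 - Depot: 7+13+4+14+11 = 49
Depot - stop 3 - stop 2 - stop 1 - stop 4 - Depot: 7+10+4+17+11 = 49
The minimum is 38.
One optimal route: Depot → stop 1 → stop 2 → stop 3 → stop 4 → Depot (or its reverse).

38 km — the shortest possible round trip.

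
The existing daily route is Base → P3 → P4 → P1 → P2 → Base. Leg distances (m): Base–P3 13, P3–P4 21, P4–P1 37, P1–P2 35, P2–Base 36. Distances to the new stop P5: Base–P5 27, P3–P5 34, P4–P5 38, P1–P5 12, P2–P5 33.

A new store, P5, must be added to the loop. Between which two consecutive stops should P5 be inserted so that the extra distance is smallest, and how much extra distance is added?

Insertion cost between consecutive stops i–j is d(i,P5) + d(P5,j) − d(i,j):
  between Base and P3: 27 + 34 − 13 = 48
  between P3 and P4: 34 + 38 − 21 = 51
  between P4 and P1: 38 + 12 − 37 = 13
  between P1 and P2: 12 + 33 − 35 = 10
  between P2 and Base: 33 + 27 − 36 = 24
Cheapest insertion is between P1 and P2, adding 10.
New total = 142 + 10 = 152.

Adding 10 m by placing P5 on the P1–P2 leg.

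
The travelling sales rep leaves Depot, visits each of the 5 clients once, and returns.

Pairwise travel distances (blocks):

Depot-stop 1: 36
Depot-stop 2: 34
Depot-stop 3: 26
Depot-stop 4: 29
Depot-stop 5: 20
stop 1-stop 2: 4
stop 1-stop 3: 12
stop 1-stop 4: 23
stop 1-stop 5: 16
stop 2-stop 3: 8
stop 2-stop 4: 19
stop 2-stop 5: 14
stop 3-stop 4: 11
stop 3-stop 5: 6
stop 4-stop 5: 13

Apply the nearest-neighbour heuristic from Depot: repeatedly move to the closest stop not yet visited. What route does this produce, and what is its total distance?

From Depot: distances to unvisited — stop 5=20, stop 3=26, stop 4=29, stop 2=34, stop 1=36. Nearest is stop 5 (20).
From stop 5: distances to unvisited — stop 3=6, stop 4=13, stop 2=14, stop 1=16. Nearest is stop 3 (6).
From stop 3: distances to unvisited — stop 2=8, stop 4=11, stop 1=12. Nearest is stop 2 (8).
From stop 2: distances to unvisited — stop 1=4, stop 4=19. Nearest is stop 1 (4).
From stop 1: distances to unvisited — stop 4=23. Nearest is stop 4 (23).
Return stop 4→Depot: 29.
Total = 20 + 6 + 8 + 4 + 23 + 29 = 90.

Nearest-neighbour total = 90 blocks; route Depot → stop 5 → stop 3 → stop 2 → stop 1 → stop 4 → Depot.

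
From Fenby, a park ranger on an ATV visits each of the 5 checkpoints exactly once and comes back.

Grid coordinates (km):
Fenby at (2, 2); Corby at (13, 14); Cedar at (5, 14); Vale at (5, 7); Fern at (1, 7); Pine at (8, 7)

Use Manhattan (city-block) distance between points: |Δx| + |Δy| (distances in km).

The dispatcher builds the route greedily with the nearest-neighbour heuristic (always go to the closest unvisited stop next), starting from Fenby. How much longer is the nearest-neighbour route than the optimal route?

6 km longer than the optimal tour.

Fenby: Fern=6, Vale=8, Pine=11, Cedar=15, Corby=23 ⇒ Fern
Fern: Vale=4, Pine=7, Cedar=11, Corby=19 ⇒ Vale
Vale: Pine=3, Cedar=7, Corby=15 ⇒ Pine
Pine: Cedar=10, Corby=12 ⇒ Cedar
Cedar: Corby=8 ⇒ Corby
NN route Fenby → Fern → Vale → Pine → Cedar → Corby → Fenby costs 54.
Optimal: Fenby → Cedar → Corby → Pine → Vale → Fern → Fenby costs 48 (by enumerating all 60 distinct tours).
Excess = 54 − 48 = 6.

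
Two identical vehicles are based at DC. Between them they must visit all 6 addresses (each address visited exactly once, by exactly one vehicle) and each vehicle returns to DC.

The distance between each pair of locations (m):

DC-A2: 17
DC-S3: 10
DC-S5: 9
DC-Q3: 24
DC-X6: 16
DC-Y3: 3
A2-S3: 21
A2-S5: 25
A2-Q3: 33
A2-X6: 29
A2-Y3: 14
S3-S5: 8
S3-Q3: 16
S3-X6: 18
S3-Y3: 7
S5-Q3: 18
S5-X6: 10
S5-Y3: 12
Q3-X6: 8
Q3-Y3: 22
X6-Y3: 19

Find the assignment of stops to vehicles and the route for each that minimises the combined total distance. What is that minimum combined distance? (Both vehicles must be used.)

Minimum combined distance: 87 m.

There are 2^5 − 1 = 31 ways to divide the 6 stops into two non-empty groups. For each, the best each vehicle can do is its own shortest tour through its group:
  {A2} + {S3, S5, Q3, X6, Y3}: 34 + 53 = 87
  {S3} + {A2, S5, Q3, X6, Y3}: 20 + 77 = 97
  {A2, S3} + {S5, Q3, X6, Y3}: 48 + 52 = 100
  {S5} + {A2, S3, Q3, X6, Y3}: 18 + 78 = 96
  {A2, S5} + {S3, Q3, X6, Y3}: 51 + 50 = 101
  {S3, S5} + {A2, Q3, X6, Y3}: 27 + 74 = 101
  … (31 splits in total)
Best: vehicle 1 DC → A2 → DC = 34; vehicle 2 DC → S5 → X6 → Q3 → S3 → Y3 → DC = 53; combined 87.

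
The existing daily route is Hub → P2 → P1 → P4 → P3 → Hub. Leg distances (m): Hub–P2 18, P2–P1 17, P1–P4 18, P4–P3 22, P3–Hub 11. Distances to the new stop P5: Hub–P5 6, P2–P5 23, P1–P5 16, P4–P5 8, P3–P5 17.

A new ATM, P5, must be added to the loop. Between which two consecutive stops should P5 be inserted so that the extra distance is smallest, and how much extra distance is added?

Minimum extra distance: 3 m, inserting P5 between P4 and P3.

Insertion cost between consecutive stops i–j is d(i,P5) + d(P5,j) − d(i,j):
  between Hub and P2: 6 + 23 − 18 = 11
  between P2 and P1: 23 + 16 − 17 = 22
  between P1 and P4: 16 + 8 − 18 = 6
  between P4 and P3: 8 + 17 − 22 = 3
  between P3 and Hub: 17 + 6 − 11 = 12
Cheapest insertion is between P4 and P3, adding 3.
New total = 86 + 3 = 89.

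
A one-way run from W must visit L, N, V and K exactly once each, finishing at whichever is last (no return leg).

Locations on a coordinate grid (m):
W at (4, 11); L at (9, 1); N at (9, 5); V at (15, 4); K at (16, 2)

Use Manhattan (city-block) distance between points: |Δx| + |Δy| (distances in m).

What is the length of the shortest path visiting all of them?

There are 4! = 24 possible orderings.
W → L → N → V → K: 15+4+7+3 = 29
W → L → N → K → V: 15+4+10+3 = 32
W → L → V → N → K: 15+9+7+10 = 41
W → L → V → K → N: 15+9+3+10 = 37
W → L → K → N → V: 15+8+10+7 = 40
W → L → K → V → N: 15+8+3+7 = 33
W → N → L → V → K: 11+4+9+3 = 27
W → N → L → K → V: 11+4+8+3 = 26
W → N → V → L → K: 11+7+9+8 = 35
W → N → V → K → L: 11+7+3+8 = 29
W → N → K → L → V: 11+10+8+9 = 38
W → N → K → V → L: 11+10+3+9 = 33
W → V → L → N → K: 18+9+4+10 = 41
W → V → L → K → N: 18+9+8+10 = 45
… (10 more)
The minimum is 26.
One shortest path: W → N → L → K → V.

26 m — the minimum one-way total.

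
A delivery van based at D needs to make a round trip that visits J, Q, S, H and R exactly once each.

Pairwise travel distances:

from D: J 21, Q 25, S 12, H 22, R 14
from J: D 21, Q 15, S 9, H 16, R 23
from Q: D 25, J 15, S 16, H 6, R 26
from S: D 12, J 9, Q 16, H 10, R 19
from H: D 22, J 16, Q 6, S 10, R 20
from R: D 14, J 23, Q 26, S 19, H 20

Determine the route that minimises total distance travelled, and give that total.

Minimum total distance: 76.

There are 60 distinct closed tours to check (reversals are equivalent).
D - J - Q - S - H - R - D: 21+15+16+10+20+14 = 96
D - J - Q - S - R - H - D: 21+15+16+19+20+22 = 113
D - J - Q - H - S - R - D: 21+15+6+10+19+14 = 85
D - J - Q - H - R - S - D: 21+15+6+20+19+12 = 93
D - J - Q - R - S - H - D: 21+15+26+19+10+22 = 113
D - J - Q - R - H - S - D: 21+15+26+20+10+12 = 104
D - J - S - Q - H - R - D: 21+9+16+6+20+14 = 86
D - J - S - Q - R - H - D: 21+9+16+26+20+22 = 114
D - J - S - H - Q - R - D: 21+9+10+6+26+14 = 86
D - J - S - H - R - Q - D: 21+9+10+20+26+25 = 111
D - J - S - R - Q - H - D: 21+9+19+26+6+22 = 103
D - J - S - R - H - Q - D: 21+9+19+20+6+25 = 100
D - J - H - Q - S - R - D: 21+16+6+16+19+14 = 92
D - J - H - Q - R - S - D: 21+16+6+26+19+12 = 100
… (46 more)
D - S - J - Q - H - R - D: 12+9+15+6+20+14 = 76  ← best
The minimum is 76.
One optimal route: D → S → J → Q → H → R → D (or its reverse).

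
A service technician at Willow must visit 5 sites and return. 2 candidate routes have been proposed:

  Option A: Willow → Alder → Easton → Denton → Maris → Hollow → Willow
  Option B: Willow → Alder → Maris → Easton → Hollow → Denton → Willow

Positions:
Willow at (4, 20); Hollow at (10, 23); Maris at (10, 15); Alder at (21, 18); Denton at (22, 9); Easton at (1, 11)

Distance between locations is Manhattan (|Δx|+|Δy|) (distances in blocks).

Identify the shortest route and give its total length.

Option A: 19 + 27 + 23 + 18 + 8 + 9 = 104
Option B: 19 + 14 + 13 + 21 + 26 + 29 = 122

104 blocks — Option A is the shortest.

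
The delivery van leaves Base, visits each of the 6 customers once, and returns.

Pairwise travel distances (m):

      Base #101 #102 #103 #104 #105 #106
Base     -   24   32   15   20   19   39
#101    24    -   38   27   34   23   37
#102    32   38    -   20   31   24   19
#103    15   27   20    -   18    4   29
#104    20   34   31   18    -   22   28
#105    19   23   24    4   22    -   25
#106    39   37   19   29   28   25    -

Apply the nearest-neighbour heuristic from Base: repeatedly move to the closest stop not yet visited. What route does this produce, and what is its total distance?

Total distance 150 m via the nearest-neighbour route Base → #103 → #105 → #104 → #106 → #102 → #101 → Base.

At Base the remaining stops are #103 15, #105 19, #104 20, #101 24, #102 32, #106 39; go to #103.
At #103 the remaining stops are #105 4, #104 18, #102 20, #101 27, #106 29; go to #105.
At #105 the remaining stops are #104 22, #101 23, #102 24, #106 25; go to #104.
At #104 the remaining stops are #106 28, #102 31, #101 34; go to #106.
At #106 the remaining stops are #102 19, #101 37; go to #102.
At #102 the remaining stops are #101 38; go to #101.
Return #101→Base: 24.
Total = 15 + 4 + 22 + 28 + 19 + 38 + 24 = 150.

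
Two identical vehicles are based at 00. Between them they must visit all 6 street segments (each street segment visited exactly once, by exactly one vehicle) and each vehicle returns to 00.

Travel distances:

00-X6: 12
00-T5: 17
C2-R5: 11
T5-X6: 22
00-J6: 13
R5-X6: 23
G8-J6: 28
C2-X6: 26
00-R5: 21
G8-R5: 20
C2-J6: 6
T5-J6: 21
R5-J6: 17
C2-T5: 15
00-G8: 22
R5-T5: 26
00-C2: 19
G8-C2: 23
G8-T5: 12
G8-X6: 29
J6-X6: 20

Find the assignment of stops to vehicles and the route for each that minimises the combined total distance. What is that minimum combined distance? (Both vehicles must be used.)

Minimum combined distance: 103.

There are 2^5 − 1 = 31 ways to divide the 6 stops into two non-empty groups. For each, the best each vehicle can do is its own shortest tour through its group:
  {G8} + {C2, R5, T5, J6, X6}: 44 + 90 = 134
  {C2} + {G8, R5, T5, J6, X6}: 38 + 96 = 134
  {G8, C2} + {R5, T5, J6, X6}: 64 + 90 = 154
  {R5} + {G8, C2, T5, J6, X6}: 42 + 87 = 129
  {G8, R5} + {C2, T5, J6, X6}: 63 + 68 = 131
  {C2, R5} + {G8, T5, J6, X6}: 51 + 87 = 138
  … (31 splits in total)
  {G8, C2, R5, T5, J6} + {X6}: 79 + 24 = 103  ← best
Best: vehicle 1 00 → T5 → G8 → R5 → C2 → J6 → 00 = 79; vehicle 2 00 → X6 → 00 = 24; combined 103.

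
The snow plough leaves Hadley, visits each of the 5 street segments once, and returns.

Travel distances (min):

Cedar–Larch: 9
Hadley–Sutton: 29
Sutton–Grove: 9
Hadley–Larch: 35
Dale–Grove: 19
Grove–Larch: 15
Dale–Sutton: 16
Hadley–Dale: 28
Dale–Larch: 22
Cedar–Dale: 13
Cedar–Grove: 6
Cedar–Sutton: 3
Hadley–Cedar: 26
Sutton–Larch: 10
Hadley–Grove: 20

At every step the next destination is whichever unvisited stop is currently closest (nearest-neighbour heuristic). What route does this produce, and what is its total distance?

From Hadley: distances to unvisited — Grove=20, Cedar=26, Dale=28, Sutton=29, Larch=35. Nearest is Grove (20).
From Grove: distances to unvisited — Cedar=6, Sutton=9, Larch=15, Dale=19. Nearest is Cedar (6).
From Cedar: distances to unvisited — Sutton=3, Larch=9, Dale=13. Nearest is Sutton (3).
From Sutton: distances to unvisited — Larch=10, Dale=16. Nearest is Larch (10).
From Larch: distances to unvisited — Dale=22. Nearest is Dale (22).
Return Dale→Hadley: 28.
Total = 20 + 6 + 3 + 10 + 22 + 28 = 89.

89 min along Hadley → Grove → Cedar → Sutton → Larch → Dale → Hadley.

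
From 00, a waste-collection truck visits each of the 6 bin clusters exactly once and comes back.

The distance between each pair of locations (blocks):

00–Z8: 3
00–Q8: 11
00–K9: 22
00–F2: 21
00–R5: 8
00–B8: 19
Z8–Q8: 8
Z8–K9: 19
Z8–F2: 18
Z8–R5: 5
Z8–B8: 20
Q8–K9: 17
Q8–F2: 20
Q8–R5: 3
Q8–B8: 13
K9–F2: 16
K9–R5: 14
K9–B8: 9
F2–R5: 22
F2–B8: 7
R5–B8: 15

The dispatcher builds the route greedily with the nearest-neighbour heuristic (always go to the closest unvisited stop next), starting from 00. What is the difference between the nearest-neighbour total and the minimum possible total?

Excess over optimum: 4 blocks.

From 00: Z8=3, R5=8, Q8=11, B8=19, F2=21, K9=22 → choose Z8 (3).
From Z8: R5=5, Q8=8, F2=18, K9=19, B8=20 → choose R5 (5).
From R5: Q8=3, K9=14, B8=15, F2=22 → choose Q8 (3).
From Q8: B8=13, K9=17, F2=20 → choose B8 (13).
From B8: F2=7, K9=9 → choose F2 (7).
From F2: K9=16 → choose K9 (16).
NN route 00 → Z8 → R5 → Q8 → B8 → F2 → K9 → 00 costs 69.
Optimal: 00 → Z8 → Q8 → R5 → K9 → B8 → F2 → 00 costs 65 (by enumerating all 360 distinct tours).
Excess = 69 − 65 = 4.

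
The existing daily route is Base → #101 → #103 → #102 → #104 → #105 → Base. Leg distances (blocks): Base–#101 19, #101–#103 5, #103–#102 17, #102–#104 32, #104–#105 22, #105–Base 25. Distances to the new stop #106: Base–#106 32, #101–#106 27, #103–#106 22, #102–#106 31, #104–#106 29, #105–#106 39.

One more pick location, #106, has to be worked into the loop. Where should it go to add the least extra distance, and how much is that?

Insertion cost between consecutive stops i–j is d(i,#106) + d(#106,j) − d(i,j):
  between Base and #101: 32 + 27 − 19 = 40
  between #101 and #103: 27 + 22 − 5 = 44
  between #103 and #102: 22 + 31 − 17 = 36
  between #102 and #104: 31 + 29 − 32 = 28
  between #104 and #105: 29 + 39 − 22 = 46
  between #105 and Base: 39 + 32 − 25 = 46
Cheapest insertion is between #102 and #104, adding 28.
New total = 120 + 28 = 148.

+28 blocks — insert #106 between #102 and #104.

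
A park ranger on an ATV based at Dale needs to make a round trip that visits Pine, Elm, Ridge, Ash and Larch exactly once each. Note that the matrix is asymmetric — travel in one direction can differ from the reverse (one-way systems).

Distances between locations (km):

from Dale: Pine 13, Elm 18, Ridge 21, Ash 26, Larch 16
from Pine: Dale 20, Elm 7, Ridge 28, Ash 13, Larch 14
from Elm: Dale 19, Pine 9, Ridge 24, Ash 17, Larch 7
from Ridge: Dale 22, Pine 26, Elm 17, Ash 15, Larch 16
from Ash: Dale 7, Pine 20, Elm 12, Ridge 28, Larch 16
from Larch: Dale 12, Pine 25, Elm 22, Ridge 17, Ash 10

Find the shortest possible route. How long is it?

Dale → Pine → Elm → Ridge → Ash → Larch → Dale: 13+7+24+15+16+12 = 87
Dale → Pine → Elm → Ridge → Larch → Ash → Dale: 13+7+24+16+10+7 = 77
Dale → Pine → Elm → Ash → Ridge → Larch → Dale: 13+7+17+28+16+12 = 93
Dale → Pine → Elm → Ash → Larch → Ridge → Dale: 13+7+17+16+17+22 = 92
Dale → Pine → Elm → Larch → Ridge → Ash → Dale: 13+7+7+17+15+7 = 66
Dale → Pine → Elm → Larch → Ash → Ridge → Dale: 13+7+7+10+28+22 = 87
Dale → Pine → Ridge → Elm → Ash → Larch → Dale: 13+28+17+17+16+12 = 103
Dale → Pine → Ridge → Elm → Larch → Ash → Dale: 13+28+17+7+10+7 = 82
Dale → Pine → Ridge → Ash → Elm → Larch → Dale: 13+28+15+12+7+12 = 87
Dale → Pine → Ridge → Ash → Larch → Elm → Dale: 13+28+15+16+22+19 = 113
Dale → Pine → Ridge → Larch → Elm → Ash → Dale: 13+28+16+22+17+7 = 103
Dale → Pine → Ridge → Larch → Ash → Elm → Dale: 13+28+16+10+12+19 = 98
Dale → Pine → Ash → Elm → Ridge → Larch → Dale: 13+13+12+24+16+12 = 90
Dale → Pine → Ash → Elm → Larch → Ridge → Dale: 13+13+12+7+17+22 = 84
… (106 more)
The minimum is 66.
One optimal route: Dale → Pine → Elm → Larch → Ridge → Ash → Dale.

66 km — the shortest possible round trip.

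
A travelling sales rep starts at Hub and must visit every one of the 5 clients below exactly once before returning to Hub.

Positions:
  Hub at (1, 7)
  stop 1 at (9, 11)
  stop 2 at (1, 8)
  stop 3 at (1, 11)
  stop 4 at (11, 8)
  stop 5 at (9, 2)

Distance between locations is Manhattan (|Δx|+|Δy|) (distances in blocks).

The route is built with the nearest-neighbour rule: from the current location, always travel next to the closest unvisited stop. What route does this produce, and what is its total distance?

Total distance 38 blocks via the nearest-neighbour route Hub → stop 2 → stop 3 → stop 1 → stop 4 → stop 5 → Hub.

From Hub: distances to unvisited — stop 2=1, stop 3=4, stop 4=11, stop 1=12, stop 5=13. Nearest is stop 2 (1).
From stop 2: distances to unvisited — stop 3=3, stop 4=10, stop 1=11, stop 5=14. Nearest is stop 3 (3).
From stop 3: distances to unvisited — stop 1=8, stop 4=13, stop 5=17. Nearest is stop 1 (8).
From stop 1: distances to unvisited — stop 4=5, stop 5=9. Nearest is stop 4 (5).
From stop 4: distances to unvisited — stop 5=8. Nearest is stop 5 (8).
Return stop 5→Hub: 13.
Total = 1 + 3 + 8 + 5 + 8 + 13 = 38.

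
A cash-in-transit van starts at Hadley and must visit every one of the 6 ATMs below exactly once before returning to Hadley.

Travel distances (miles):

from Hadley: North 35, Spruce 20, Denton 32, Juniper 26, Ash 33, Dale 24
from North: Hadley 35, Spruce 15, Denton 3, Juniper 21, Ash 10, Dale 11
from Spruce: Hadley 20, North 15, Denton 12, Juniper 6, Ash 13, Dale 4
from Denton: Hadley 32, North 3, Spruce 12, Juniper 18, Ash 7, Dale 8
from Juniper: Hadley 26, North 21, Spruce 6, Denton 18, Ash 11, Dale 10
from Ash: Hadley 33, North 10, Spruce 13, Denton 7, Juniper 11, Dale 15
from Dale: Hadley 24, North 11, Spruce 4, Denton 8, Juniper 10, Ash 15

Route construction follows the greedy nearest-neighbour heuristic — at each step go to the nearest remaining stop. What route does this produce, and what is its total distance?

82 miles along Hadley → Spruce → Dale → Denton → North → Ash → Juniper → Hadley.

From Hadley: distances to unvisited — Spruce=20, Dale=24, Juniper=26, Denton=32, Ash=33, North=35. Nearest is Spruce (20).
From Spruce: distances to unvisited — Dale=4, Juniper=6, Denton=12, Ash=13, North=15. Nearest is Dale (4).
From Dale: distances to unvisited — Denton=8, Juniper=10, North=11, Ash=15. Nearest is Denton (8).
From Denton: distances to unvisited — North=3, Ash=7, Juniper=18. Nearest is North (3).
From North: distances to unvisited — Ash=10, Juniper=21. Nearest is Ash (10).
From Ash: distances to unvisited — Juniper=11. Nearest is Juniper (11).
Return Juniper→Hadley: 26.
Total = 20 + 4 + 8 + 3 + 10 + 11 + 26 = 82.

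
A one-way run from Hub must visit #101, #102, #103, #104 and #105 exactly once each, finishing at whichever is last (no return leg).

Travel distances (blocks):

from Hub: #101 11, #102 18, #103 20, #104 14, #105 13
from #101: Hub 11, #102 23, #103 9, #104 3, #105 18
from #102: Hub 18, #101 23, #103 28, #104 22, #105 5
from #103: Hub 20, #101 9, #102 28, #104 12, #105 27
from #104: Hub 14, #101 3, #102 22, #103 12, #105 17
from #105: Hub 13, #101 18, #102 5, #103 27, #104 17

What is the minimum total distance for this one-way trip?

There are 5! = 120 possible orderings.
Hub - #101 - #102 - #103 - #104 - #105: 11+23+28+12+17 = 91
Hub - #101 - #102 - #103 - #105 - #104: 11+23+28+27+17 = 106
Hub - #101 - #102 - #104 - #103 - #105: 11+23+22+12+27 = 95
Hub - #101 - #102 - #104 - #105 - #103: 11+23+22+17+27 = 100
Hub - #101 - #102 - #105 - #103 - #104: 11+23+5+27+12 = 78
Hub - #101 - #102 - #105 - #104 - #103: 11+23+5+17+12 = 68
Hub - #101 - #103 - #102 - #104 - #105: 11+9+28+22+17 = 87
Hub - #101 - #103 - #102 - #105 - #104: 11+9+28+5+17 = 70
Hub - #101 - #103 - #104 - #102 - #105: 11+9+12+22+5 = 59
Hub - #101 - #103 - #104 - #105 - #102: 11+9+12+17+5 = 54
Hub - #101 - #103 - #105 - #102 - #104: 11+9+27+5+22 = 74
Hub - #101 - #103 - #105 - #104 - #102: 11+9+27+17+22 = 86
Hub - #101 - #104 - #102 - #103 - #105: 11+3+22+28+27 = 91
Hub - #101 - #104 - #102 - #105 - #103: 11+3+22+5+27 = 68
… (106 more)
Hub - #102 - #105 - #104 - #101 - #103: 18+5+17+3+9 = 52  ← best
The minimum is 52.
One shortest path: Hub → #102 → #105 → #104 → #101 → #103.

Minimum one-way distance = 52 blocks.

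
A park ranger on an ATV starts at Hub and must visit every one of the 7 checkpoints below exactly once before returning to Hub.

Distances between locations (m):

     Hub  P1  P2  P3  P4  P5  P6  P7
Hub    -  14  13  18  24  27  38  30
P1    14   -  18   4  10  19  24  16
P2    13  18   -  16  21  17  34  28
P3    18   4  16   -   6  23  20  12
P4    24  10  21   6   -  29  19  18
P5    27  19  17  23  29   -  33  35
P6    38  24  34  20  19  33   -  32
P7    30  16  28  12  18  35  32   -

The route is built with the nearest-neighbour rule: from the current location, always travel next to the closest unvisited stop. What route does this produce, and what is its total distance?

Nearest-neighbour total = 153 m; route Hub → P2 → P3 → P1 → P4 → P7 → P6 → P5 → Hub.

At Hub the remaining stops are P2 13, P1 14, P3 18, P4 24, P5 27, P7 30, P6 38; go to P2.
At P2 the remaining stops are P3 16, P5 17, P1 18, P4 21, P7 28, P6 34; go to P3.
At P3 the remaining stops are P1 4, P4 6, P7 12, P6 20, P5 23; go to P1.
At P1 the remaining stops are P4 10, P7 16, P5 19, P6 24; go to P4.
At P4 the remaining stops are P7 18, P6 19, P5 29; go to P7.
At P7 the remaining stops are P6 32, P5 35; go to P6.
At P6 the remaining stops are P5 33; go to P5.
Return P5→Hub: 27.
Total = 13 + 16 + 4 + 10 + 18 + 32 + 33 + 27 = 153.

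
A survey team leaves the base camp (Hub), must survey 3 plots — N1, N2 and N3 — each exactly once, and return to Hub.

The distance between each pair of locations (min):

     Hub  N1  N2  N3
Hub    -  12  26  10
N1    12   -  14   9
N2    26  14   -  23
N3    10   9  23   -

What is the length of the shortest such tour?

With 3 stops there are 3!/2 = 3 distinct round trips (a route and its reverse cost the same).
Hub-N1-N2-N3-Hub: 12+14+23+10 = 59
Hub-N1-N3-N2-Hub: 12+9+23+26 = 70
Hub-N2-N1-N3-Hub: 26+14+9+10 = 59
The minimum is 59.
One optimal route: Hub → N1 → N2 → N3 → Hub (or its reverse).

59 min — the shortest possible round trip.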